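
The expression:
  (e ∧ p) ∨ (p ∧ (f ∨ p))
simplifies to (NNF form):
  p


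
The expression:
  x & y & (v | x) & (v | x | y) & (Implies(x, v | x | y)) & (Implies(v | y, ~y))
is never true.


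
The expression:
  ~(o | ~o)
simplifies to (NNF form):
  False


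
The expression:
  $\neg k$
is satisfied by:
  {k: False}


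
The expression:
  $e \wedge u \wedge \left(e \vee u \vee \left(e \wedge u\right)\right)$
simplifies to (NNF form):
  $e \wedge u$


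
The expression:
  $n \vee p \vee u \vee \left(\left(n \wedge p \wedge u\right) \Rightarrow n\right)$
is always true.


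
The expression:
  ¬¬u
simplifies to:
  u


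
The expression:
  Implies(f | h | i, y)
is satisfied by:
  {y: True, i: False, f: False, h: False}
  {y: True, h: True, i: False, f: False}
  {y: True, f: True, i: False, h: False}
  {y: True, h: True, f: True, i: False}
  {y: True, i: True, f: False, h: False}
  {y: True, h: True, i: True, f: False}
  {y: True, f: True, i: True, h: False}
  {y: True, h: True, f: True, i: True}
  {h: False, i: False, f: False, y: False}


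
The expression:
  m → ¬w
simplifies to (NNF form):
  ¬m ∨ ¬w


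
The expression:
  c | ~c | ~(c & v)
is always true.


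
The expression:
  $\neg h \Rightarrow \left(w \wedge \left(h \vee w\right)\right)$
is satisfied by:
  {h: True, w: True}
  {h: True, w: False}
  {w: True, h: False}


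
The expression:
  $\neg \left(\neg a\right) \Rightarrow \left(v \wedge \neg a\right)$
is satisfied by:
  {a: False}


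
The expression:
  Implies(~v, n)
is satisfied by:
  {n: True, v: True}
  {n: True, v: False}
  {v: True, n: False}


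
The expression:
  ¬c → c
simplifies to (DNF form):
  c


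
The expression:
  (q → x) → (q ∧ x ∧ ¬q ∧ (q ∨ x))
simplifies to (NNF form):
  q ∧ ¬x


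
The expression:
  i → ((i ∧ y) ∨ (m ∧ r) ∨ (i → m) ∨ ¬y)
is always true.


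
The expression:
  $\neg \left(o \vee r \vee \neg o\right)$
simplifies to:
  $\text{False}$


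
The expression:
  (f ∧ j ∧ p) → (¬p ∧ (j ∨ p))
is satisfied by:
  {p: False, j: False, f: False}
  {f: True, p: False, j: False}
  {j: True, p: False, f: False}
  {f: True, j: True, p: False}
  {p: True, f: False, j: False}
  {f: True, p: True, j: False}
  {j: True, p: True, f: False}


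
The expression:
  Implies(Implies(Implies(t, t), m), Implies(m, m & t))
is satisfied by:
  {t: True, m: False}
  {m: False, t: False}
  {m: True, t: True}


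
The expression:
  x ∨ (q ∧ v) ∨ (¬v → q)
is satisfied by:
  {x: True, q: True, v: True}
  {x: True, q: True, v: False}
  {x: True, v: True, q: False}
  {x: True, v: False, q: False}
  {q: True, v: True, x: False}
  {q: True, v: False, x: False}
  {v: True, q: False, x: False}


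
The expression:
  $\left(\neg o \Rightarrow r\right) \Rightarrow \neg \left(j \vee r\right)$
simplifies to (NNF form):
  $\neg r \wedge \left(\neg j \vee \neg o\right)$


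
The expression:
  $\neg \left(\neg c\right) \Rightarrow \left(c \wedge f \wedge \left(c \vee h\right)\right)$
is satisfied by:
  {f: True, c: False}
  {c: False, f: False}
  {c: True, f: True}


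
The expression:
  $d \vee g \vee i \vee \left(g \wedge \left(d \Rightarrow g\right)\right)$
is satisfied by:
  {i: True, d: True, g: True}
  {i: True, d: True, g: False}
  {i: True, g: True, d: False}
  {i: True, g: False, d: False}
  {d: True, g: True, i: False}
  {d: True, g: False, i: False}
  {g: True, d: False, i: False}


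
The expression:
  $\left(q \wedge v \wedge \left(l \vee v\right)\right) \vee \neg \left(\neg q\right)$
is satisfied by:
  {q: True}


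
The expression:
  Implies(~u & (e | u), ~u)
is always true.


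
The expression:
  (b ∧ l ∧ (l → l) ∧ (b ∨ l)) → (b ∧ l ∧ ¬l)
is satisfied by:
  {l: False, b: False}
  {b: True, l: False}
  {l: True, b: False}


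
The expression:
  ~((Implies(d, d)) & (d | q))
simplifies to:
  ~d & ~q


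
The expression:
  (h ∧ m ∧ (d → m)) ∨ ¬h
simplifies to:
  m ∨ ¬h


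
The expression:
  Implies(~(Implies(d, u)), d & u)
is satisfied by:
  {u: True, d: False}
  {d: False, u: False}
  {d: True, u: True}


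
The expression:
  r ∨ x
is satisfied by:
  {r: True, x: True}
  {r: True, x: False}
  {x: True, r: False}


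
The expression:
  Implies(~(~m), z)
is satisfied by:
  {z: True, m: False}
  {m: False, z: False}
  {m: True, z: True}


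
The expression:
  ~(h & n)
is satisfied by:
  {h: False, n: False}
  {n: True, h: False}
  {h: True, n: False}


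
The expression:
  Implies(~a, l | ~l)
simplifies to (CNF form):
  True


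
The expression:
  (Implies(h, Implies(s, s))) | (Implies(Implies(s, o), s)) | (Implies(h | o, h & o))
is always true.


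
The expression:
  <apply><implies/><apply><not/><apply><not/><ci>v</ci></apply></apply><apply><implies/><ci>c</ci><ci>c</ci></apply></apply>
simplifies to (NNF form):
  <true/>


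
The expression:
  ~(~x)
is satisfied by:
  {x: True}


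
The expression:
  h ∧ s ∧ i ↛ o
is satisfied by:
  {h: True, i: True, s: True, o: False}


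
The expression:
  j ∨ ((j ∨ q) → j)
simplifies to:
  j ∨ ¬q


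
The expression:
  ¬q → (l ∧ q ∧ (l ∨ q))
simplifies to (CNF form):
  q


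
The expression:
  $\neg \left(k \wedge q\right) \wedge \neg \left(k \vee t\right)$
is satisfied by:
  {t: False, k: False}


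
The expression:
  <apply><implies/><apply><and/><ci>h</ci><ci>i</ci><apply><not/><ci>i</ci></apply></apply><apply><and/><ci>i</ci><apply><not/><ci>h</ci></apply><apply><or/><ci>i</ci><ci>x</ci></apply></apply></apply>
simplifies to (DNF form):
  <true/>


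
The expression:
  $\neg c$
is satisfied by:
  {c: False}


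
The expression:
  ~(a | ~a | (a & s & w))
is never true.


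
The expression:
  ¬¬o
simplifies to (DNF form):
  o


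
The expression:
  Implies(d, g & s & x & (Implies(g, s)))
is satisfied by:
  {s: True, x: True, g: True, d: False}
  {s: True, x: True, g: False, d: False}
  {s: True, g: True, x: False, d: False}
  {s: True, g: False, x: False, d: False}
  {x: True, g: True, s: False, d: False}
  {x: True, g: False, s: False, d: False}
  {g: True, s: False, x: False, d: False}
  {g: False, s: False, x: False, d: False}
  {d: True, s: True, x: True, g: True}


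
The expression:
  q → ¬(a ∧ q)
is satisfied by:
  {q: False, a: False}
  {a: True, q: False}
  {q: True, a: False}


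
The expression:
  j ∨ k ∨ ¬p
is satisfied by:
  {j: True, k: True, p: False}
  {j: True, p: False, k: False}
  {k: True, p: False, j: False}
  {k: False, p: False, j: False}
  {j: True, k: True, p: True}
  {j: True, p: True, k: False}
  {k: True, p: True, j: False}


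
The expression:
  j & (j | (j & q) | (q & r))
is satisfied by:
  {j: True}


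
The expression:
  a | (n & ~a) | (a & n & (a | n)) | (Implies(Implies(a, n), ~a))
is always true.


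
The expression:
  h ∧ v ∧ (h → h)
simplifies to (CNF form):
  h ∧ v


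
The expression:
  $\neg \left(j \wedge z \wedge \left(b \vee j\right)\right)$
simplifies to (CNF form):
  $\neg j \vee \neg z$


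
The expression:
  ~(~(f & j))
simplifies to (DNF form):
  f & j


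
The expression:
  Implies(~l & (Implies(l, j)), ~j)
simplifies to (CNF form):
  l | ~j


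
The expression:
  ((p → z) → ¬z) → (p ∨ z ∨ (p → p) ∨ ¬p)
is always true.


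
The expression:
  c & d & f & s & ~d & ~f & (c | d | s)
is never true.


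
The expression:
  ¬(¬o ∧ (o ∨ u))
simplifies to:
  o ∨ ¬u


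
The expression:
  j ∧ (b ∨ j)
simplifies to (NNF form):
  j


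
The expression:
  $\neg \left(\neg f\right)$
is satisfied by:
  {f: True}


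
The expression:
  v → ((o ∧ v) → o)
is always true.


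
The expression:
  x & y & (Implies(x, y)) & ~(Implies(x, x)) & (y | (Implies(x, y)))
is never true.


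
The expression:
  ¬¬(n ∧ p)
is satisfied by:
  {p: True, n: True}


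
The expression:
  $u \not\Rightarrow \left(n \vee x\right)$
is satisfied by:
  {u: True, n: False, x: False}


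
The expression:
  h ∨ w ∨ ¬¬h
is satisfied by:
  {h: True, w: True}
  {h: True, w: False}
  {w: True, h: False}


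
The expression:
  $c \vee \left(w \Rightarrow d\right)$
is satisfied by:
  {d: True, c: True, w: False}
  {d: True, w: False, c: False}
  {c: True, w: False, d: False}
  {c: False, w: False, d: False}
  {d: True, c: True, w: True}
  {d: True, w: True, c: False}
  {c: True, w: True, d: False}


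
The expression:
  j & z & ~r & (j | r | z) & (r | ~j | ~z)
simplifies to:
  False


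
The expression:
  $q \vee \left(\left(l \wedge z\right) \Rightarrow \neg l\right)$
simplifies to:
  $q \vee \neg l \vee \neg z$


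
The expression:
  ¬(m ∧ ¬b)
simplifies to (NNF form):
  b ∨ ¬m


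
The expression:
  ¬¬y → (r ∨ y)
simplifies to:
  True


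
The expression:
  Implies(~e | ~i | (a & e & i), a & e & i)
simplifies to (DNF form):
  e & i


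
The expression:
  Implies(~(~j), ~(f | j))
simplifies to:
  ~j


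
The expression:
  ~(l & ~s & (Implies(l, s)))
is always true.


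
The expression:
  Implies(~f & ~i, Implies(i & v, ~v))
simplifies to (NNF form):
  True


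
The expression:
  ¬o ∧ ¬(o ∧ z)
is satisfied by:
  {o: False}


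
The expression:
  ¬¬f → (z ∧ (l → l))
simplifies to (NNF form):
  z ∨ ¬f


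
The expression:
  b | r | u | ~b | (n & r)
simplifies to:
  True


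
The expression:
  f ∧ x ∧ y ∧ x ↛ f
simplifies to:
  False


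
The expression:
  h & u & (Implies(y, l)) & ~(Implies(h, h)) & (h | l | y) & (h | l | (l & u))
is never true.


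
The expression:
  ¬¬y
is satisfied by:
  {y: True}


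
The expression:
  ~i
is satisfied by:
  {i: False}


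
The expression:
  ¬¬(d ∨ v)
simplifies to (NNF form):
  d ∨ v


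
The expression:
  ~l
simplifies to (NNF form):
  ~l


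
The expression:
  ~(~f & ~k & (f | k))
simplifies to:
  True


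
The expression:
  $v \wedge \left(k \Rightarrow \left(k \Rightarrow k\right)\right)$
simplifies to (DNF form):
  $v$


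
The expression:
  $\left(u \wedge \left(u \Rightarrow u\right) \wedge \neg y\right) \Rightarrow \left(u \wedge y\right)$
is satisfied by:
  {y: True, u: False}
  {u: False, y: False}
  {u: True, y: True}


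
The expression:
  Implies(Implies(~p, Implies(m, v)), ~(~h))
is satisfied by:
  {h: True, m: True, p: False, v: False}
  {h: True, m: False, p: False, v: False}
  {h: True, v: True, m: True, p: False}
  {h: True, v: True, m: False, p: False}
  {h: True, p: True, m: True, v: False}
  {h: True, p: True, m: False, v: False}
  {h: True, p: True, v: True, m: True}
  {h: True, p: True, v: True, m: False}
  {m: True, h: False, p: False, v: False}


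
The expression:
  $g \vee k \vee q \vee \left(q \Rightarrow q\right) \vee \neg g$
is always true.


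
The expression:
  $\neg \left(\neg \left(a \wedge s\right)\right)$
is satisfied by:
  {a: True, s: True}


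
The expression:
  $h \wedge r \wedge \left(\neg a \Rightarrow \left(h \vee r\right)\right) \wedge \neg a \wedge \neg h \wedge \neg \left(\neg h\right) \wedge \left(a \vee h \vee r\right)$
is never true.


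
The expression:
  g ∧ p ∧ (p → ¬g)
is never true.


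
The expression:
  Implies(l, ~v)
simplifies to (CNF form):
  ~l | ~v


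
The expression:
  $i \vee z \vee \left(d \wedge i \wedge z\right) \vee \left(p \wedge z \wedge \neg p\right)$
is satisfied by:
  {i: True, z: True}
  {i: True, z: False}
  {z: True, i: False}


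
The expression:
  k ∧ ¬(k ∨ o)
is never true.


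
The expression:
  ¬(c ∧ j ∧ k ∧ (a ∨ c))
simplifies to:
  ¬c ∨ ¬j ∨ ¬k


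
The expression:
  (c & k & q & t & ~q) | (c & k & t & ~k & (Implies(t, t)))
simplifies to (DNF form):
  False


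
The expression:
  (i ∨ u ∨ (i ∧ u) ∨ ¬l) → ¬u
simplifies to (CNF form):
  ¬u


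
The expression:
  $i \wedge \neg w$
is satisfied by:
  {i: True, w: False}


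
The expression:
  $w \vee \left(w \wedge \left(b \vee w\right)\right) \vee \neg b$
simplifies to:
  $w \vee \neg b$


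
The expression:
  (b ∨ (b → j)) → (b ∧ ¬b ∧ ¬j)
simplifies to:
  False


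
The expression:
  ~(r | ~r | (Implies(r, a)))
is never true.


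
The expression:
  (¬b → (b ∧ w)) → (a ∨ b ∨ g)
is always true.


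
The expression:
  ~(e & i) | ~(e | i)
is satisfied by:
  {e: False, i: False}
  {i: True, e: False}
  {e: True, i: False}


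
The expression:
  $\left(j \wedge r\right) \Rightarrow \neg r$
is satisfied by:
  {r: False, j: False}
  {j: True, r: False}
  {r: True, j: False}


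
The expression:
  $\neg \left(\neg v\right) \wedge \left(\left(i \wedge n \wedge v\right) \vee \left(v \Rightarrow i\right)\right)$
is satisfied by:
  {i: True, v: True}


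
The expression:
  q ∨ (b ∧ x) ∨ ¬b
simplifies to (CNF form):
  q ∨ x ∨ ¬b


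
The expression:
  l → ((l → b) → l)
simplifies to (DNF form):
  True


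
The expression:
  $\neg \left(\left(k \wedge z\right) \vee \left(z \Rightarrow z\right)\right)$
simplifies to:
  $\text{False}$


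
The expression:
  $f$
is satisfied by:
  {f: True}


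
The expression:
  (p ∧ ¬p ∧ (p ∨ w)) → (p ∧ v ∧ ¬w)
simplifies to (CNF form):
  True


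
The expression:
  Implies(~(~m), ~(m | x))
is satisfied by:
  {m: False}


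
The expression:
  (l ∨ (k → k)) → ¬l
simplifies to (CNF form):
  ¬l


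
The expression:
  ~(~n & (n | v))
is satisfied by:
  {n: True, v: False}
  {v: False, n: False}
  {v: True, n: True}


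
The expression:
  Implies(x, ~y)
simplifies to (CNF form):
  ~x | ~y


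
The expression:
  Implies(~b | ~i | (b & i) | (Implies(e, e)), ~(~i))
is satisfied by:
  {i: True}


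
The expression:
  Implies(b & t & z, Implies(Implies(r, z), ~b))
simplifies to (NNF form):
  ~b | ~t | ~z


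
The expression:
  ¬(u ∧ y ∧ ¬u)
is always true.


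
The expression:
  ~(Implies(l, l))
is never true.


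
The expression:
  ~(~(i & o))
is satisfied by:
  {i: True, o: True}


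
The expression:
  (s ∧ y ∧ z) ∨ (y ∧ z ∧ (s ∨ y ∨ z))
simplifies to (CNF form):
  y ∧ z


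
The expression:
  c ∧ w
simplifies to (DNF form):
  c ∧ w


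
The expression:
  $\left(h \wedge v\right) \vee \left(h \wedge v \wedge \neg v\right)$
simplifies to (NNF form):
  $h \wedge v$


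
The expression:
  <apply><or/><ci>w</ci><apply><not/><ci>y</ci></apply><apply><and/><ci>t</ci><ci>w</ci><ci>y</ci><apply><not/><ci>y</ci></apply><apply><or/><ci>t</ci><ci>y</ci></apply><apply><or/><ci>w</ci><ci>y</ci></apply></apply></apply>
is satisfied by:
  {w: True, y: False}
  {y: False, w: False}
  {y: True, w: True}


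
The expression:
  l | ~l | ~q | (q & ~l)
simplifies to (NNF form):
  True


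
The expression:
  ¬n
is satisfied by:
  {n: False}


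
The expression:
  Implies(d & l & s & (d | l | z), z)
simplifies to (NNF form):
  z | ~d | ~l | ~s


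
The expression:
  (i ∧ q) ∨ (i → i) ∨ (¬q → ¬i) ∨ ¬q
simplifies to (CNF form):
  True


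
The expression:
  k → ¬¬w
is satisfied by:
  {w: True, k: False}
  {k: False, w: False}
  {k: True, w: True}


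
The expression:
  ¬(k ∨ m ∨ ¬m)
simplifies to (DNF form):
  False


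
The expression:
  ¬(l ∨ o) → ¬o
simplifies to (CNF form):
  True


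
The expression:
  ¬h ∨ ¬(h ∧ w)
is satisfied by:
  {w: False, h: False}
  {h: True, w: False}
  {w: True, h: False}


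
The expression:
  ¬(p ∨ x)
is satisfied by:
  {x: False, p: False}


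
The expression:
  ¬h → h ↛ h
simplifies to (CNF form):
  h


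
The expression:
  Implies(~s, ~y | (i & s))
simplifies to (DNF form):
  s | ~y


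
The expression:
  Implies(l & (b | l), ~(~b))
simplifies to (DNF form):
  b | ~l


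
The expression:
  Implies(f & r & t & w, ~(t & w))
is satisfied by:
  {w: False, t: False, r: False, f: False}
  {f: True, w: False, t: False, r: False}
  {r: True, w: False, t: False, f: False}
  {f: True, r: True, w: False, t: False}
  {t: True, f: False, w: False, r: False}
  {f: True, t: True, w: False, r: False}
  {r: True, t: True, f: False, w: False}
  {f: True, r: True, t: True, w: False}
  {w: True, r: False, t: False, f: False}
  {f: True, w: True, r: False, t: False}
  {r: True, w: True, f: False, t: False}
  {f: True, r: True, w: True, t: False}
  {t: True, w: True, r: False, f: False}
  {f: True, t: True, w: True, r: False}
  {r: True, t: True, w: True, f: False}


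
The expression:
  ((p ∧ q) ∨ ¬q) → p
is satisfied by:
  {q: True, p: True}
  {q: True, p: False}
  {p: True, q: False}


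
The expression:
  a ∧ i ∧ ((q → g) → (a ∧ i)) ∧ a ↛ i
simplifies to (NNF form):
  False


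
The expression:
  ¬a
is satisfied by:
  {a: False}


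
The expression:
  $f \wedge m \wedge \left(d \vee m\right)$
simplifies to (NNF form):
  $f \wedge m$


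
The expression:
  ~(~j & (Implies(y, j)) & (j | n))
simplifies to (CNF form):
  j | y | ~n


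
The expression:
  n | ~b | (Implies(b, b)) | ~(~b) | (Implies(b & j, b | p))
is always true.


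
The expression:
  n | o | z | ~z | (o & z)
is always true.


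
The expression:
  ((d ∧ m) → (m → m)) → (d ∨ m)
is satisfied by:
  {d: True, m: True}
  {d: True, m: False}
  {m: True, d: False}


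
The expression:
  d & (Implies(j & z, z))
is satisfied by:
  {d: True}


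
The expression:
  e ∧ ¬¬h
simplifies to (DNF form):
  e ∧ h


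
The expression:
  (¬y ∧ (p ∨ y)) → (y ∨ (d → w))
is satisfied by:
  {y: True, w: True, p: False, d: False}
  {y: True, p: False, w: False, d: False}
  {w: True, y: False, p: False, d: False}
  {y: False, p: False, w: False, d: False}
  {d: True, y: True, w: True, p: False}
  {d: True, y: True, p: False, w: False}
  {d: True, w: True, y: False, p: False}
  {d: True, y: False, p: False, w: False}
  {y: True, p: True, w: True, d: False}
  {y: True, p: True, d: False, w: False}
  {p: True, w: True, d: False, y: False}
  {p: True, d: False, w: False, y: False}
  {y: True, p: True, d: True, w: True}
  {y: True, p: True, d: True, w: False}
  {p: True, d: True, w: True, y: False}


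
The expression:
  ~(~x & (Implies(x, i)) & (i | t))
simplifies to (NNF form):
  x | (~i & ~t)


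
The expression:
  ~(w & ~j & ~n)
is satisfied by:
  {j: True, n: True, w: False}
  {j: True, w: False, n: False}
  {n: True, w: False, j: False}
  {n: False, w: False, j: False}
  {j: True, n: True, w: True}
  {j: True, w: True, n: False}
  {n: True, w: True, j: False}


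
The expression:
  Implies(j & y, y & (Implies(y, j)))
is always true.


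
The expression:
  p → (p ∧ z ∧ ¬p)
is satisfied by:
  {p: False}


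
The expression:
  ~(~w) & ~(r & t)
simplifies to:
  w & (~r | ~t)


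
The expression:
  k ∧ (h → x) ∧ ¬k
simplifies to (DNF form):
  False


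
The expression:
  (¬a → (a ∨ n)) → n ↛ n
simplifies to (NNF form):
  ¬a ∧ ¬n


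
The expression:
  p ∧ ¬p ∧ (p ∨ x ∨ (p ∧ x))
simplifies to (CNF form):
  False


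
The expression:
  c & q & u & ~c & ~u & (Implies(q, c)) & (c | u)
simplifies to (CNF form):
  False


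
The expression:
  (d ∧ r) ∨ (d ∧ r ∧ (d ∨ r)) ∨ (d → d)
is always true.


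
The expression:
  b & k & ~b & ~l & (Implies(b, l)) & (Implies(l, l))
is never true.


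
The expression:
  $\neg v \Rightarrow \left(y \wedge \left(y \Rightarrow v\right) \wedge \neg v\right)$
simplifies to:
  $v$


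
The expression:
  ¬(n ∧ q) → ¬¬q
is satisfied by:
  {q: True}


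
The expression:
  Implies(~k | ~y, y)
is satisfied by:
  {y: True}


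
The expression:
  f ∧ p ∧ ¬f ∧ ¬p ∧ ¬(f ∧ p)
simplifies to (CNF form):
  False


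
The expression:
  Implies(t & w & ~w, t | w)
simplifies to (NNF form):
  True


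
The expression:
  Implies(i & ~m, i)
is always true.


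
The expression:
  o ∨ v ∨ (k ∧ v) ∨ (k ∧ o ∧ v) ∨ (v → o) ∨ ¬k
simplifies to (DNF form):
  True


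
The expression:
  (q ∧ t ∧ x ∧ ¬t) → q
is always true.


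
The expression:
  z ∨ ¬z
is always true.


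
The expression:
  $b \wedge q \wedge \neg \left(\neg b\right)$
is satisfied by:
  {b: True, q: True}


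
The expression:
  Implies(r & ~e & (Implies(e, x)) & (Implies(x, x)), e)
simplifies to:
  e | ~r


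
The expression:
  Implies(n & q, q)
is always true.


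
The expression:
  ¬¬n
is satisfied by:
  {n: True}


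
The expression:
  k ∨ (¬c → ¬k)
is always true.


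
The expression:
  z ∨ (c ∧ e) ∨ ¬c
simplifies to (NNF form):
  e ∨ z ∨ ¬c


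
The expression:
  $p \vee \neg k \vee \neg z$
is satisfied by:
  {p: True, k: False, z: False}
  {k: False, z: False, p: False}
  {p: True, z: True, k: False}
  {z: True, k: False, p: False}
  {p: True, k: True, z: False}
  {k: True, p: False, z: False}
  {p: True, z: True, k: True}


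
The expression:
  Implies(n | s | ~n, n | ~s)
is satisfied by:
  {n: True, s: False}
  {s: False, n: False}
  {s: True, n: True}


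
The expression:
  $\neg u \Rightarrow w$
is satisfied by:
  {u: True, w: True}
  {u: True, w: False}
  {w: True, u: False}


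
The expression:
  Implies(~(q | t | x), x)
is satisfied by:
  {t: True, x: True, q: True}
  {t: True, x: True, q: False}
  {t: True, q: True, x: False}
  {t: True, q: False, x: False}
  {x: True, q: True, t: False}
  {x: True, q: False, t: False}
  {q: True, x: False, t: False}


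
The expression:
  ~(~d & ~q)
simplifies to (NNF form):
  d | q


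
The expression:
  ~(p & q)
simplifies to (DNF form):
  ~p | ~q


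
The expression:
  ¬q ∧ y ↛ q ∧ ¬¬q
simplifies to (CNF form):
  False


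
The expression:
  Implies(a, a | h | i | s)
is always true.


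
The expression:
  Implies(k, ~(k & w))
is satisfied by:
  {w: False, k: False}
  {k: True, w: False}
  {w: True, k: False}


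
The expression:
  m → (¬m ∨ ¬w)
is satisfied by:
  {w: False, m: False}
  {m: True, w: False}
  {w: True, m: False}


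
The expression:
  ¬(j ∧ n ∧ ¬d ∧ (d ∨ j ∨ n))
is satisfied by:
  {d: True, n: False, j: False}
  {d: False, n: False, j: False}
  {j: True, d: True, n: False}
  {j: True, d: False, n: False}
  {n: True, d: True, j: False}
  {n: True, d: False, j: False}
  {n: True, j: True, d: True}


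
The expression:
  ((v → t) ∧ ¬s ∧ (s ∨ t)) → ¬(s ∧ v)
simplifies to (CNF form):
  True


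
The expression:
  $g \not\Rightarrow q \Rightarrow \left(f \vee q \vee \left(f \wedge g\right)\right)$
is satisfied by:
  {q: True, f: True, g: False}
  {q: True, f: False, g: False}
  {f: True, q: False, g: False}
  {q: False, f: False, g: False}
  {g: True, q: True, f: True}
  {g: True, q: True, f: False}
  {g: True, f: True, q: False}


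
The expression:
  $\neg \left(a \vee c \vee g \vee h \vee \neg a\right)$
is never true.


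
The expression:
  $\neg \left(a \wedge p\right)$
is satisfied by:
  {p: False, a: False}
  {a: True, p: False}
  {p: True, a: False}


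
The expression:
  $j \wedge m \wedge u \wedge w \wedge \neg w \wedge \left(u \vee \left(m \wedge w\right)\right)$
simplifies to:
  $\text{False}$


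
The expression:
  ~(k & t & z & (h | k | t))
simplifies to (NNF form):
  ~k | ~t | ~z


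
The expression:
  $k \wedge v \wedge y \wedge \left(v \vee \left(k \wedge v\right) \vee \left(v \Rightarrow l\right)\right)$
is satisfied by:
  {k: True, y: True, v: True}


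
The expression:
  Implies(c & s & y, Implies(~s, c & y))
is always true.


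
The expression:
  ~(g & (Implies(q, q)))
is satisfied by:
  {g: False}


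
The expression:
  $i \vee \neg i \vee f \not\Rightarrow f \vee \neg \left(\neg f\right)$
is always true.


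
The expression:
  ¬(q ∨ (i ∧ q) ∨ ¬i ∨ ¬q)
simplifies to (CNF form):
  False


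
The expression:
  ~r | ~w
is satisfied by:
  {w: False, r: False}
  {r: True, w: False}
  {w: True, r: False}


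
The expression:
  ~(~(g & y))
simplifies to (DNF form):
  g & y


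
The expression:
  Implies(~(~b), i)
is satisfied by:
  {i: True, b: False}
  {b: False, i: False}
  {b: True, i: True}


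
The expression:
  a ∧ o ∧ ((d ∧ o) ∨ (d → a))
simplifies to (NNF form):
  a ∧ o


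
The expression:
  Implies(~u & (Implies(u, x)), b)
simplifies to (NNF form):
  b | u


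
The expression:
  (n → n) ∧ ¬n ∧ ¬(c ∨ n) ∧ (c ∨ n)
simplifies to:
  False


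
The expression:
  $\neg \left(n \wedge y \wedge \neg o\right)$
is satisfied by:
  {o: True, y: False, n: False}
  {y: False, n: False, o: False}
  {n: True, o: True, y: False}
  {n: True, y: False, o: False}
  {o: True, y: True, n: False}
  {y: True, o: False, n: False}
  {n: True, y: True, o: True}


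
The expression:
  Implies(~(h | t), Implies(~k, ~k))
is always true.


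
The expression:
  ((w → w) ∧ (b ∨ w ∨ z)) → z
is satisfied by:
  {z: True, b: False, w: False}
  {z: True, w: True, b: False}
  {z: True, b: True, w: False}
  {z: True, w: True, b: True}
  {w: False, b: False, z: False}


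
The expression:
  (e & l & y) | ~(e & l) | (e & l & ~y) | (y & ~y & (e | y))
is always true.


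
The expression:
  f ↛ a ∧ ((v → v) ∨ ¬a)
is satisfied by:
  {f: True, a: False}


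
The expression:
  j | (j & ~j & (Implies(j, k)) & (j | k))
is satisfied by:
  {j: True}


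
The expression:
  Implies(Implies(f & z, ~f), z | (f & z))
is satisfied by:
  {z: True}


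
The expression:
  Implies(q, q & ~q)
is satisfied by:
  {q: False}


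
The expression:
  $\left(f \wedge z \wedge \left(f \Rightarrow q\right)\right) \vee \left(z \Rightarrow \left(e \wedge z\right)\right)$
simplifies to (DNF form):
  $e \vee \left(f \wedge q\right) \vee \neg z$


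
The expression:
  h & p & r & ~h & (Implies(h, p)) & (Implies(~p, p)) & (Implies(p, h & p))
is never true.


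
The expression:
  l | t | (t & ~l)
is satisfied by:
  {t: True, l: True}
  {t: True, l: False}
  {l: True, t: False}


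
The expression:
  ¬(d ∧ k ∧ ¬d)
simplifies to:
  True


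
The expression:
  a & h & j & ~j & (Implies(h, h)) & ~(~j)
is never true.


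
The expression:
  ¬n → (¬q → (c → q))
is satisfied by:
  {n: True, q: True, c: False}
  {n: True, c: False, q: False}
  {q: True, c: False, n: False}
  {q: False, c: False, n: False}
  {n: True, q: True, c: True}
  {n: True, c: True, q: False}
  {q: True, c: True, n: False}


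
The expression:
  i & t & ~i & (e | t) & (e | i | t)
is never true.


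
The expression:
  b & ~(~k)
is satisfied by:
  {b: True, k: True}


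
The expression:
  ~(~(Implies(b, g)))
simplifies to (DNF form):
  g | ~b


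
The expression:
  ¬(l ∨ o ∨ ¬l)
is never true.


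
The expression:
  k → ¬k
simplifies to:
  ¬k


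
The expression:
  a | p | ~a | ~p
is always true.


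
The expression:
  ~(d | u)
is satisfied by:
  {u: False, d: False}


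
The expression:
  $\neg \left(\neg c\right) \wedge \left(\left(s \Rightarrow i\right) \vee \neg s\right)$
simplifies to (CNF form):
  $c \wedge \left(i \vee \neg s\right)$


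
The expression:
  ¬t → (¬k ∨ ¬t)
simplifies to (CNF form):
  True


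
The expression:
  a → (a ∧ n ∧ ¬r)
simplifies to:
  (n ∧ ¬r) ∨ ¬a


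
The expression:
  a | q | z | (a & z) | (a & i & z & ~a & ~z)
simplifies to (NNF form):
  a | q | z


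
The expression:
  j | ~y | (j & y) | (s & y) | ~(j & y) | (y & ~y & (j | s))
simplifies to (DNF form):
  True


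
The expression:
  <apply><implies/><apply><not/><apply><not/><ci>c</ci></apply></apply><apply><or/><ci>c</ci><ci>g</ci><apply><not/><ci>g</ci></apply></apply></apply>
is always true.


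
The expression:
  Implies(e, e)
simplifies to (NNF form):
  True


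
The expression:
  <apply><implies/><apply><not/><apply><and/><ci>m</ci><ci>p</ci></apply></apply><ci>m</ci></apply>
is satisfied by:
  {m: True}


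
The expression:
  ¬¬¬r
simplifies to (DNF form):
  ¬r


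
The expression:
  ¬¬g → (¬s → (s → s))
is always true.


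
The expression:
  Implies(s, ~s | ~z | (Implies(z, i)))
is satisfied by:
  {i: True, s: False, z: False}
  {s: False, z: False, i: False}
  {i: True, z: True, s: False}
  {z: True, s: False, i: False}
  {i: True, s: True, z: False}
  {s: True, i: False, z: False}
  {i: True, z: True, s: True}


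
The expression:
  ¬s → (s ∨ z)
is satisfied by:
  {z: True, s: True}
  {z: True, s: False}
  {s: True, z: False}


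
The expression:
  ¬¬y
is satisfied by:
  {y: True}


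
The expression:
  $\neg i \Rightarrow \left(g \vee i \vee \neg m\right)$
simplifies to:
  $g \vee i \vee \neg m$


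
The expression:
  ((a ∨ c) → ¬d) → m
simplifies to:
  m ∨ (a ∧ d) ∨ (c ∧ d)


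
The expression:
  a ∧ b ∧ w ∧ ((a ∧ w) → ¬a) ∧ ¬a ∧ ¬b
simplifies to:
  False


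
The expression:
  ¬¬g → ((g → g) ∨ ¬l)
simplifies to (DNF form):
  True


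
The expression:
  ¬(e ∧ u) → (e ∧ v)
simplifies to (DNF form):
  (e ∧ u) ∨ (e ∧ v)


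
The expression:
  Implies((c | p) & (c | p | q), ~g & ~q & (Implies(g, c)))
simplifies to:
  (~c | ~g) & (~c | ~q) & (~g | ~p) & (~p | ~q)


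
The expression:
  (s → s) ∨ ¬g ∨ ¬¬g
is always true.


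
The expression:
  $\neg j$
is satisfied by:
  {j: False}


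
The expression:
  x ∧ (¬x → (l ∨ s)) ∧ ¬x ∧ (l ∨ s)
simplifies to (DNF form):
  False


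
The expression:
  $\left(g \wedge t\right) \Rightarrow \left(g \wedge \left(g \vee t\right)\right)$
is always true.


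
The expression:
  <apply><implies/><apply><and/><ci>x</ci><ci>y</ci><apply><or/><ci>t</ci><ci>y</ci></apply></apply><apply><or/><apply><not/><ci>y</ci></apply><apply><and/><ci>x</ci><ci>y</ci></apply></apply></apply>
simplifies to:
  <true/>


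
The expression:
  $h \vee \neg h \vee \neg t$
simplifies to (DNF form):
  $\text{True}$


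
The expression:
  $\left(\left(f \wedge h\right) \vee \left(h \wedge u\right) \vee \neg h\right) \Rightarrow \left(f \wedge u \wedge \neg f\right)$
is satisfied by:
  {h: True, u: False, f: False}


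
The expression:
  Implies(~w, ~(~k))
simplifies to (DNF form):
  k | w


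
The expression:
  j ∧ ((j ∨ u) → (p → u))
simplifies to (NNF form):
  j ∧ (u ∨ ¬p)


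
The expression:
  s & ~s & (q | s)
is never true.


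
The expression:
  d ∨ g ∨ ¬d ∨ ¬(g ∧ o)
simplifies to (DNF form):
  True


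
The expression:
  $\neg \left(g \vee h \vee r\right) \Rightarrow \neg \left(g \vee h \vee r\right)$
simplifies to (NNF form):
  $\text{True}$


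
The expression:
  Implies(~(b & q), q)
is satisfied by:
  {q: True}


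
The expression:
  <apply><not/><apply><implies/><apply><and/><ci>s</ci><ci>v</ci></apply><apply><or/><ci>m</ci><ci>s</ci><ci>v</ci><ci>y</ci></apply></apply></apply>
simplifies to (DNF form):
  <false/>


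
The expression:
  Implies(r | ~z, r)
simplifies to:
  r | z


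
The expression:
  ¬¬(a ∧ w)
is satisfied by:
  {a: True, w: True}


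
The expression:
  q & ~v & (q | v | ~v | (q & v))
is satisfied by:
  {q: True, v: False}


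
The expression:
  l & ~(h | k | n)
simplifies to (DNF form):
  l & ~h & ~k & ~n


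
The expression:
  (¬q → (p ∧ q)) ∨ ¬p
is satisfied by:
  {q: True, p: False}
  {p: False, q: False}
  {p: True, q: True}


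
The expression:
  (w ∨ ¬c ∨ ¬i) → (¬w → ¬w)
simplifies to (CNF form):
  True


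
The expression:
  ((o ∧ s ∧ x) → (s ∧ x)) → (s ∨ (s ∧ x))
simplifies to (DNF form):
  s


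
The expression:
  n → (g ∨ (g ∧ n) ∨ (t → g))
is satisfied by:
  {g: True, t: False, n: False}
  {g: False, t: False, n: False}
  {n: True, g: True, t: False}
  {n: True, g: False, t: False}
  {t: True, g: True, n: False}
  {t: True, g: False, n: False}
  {t: True, n: True, g: True}


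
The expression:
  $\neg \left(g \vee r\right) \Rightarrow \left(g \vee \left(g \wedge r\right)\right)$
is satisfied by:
  {r: True, g: True}
  {r: True, g: False}
  {g: True, r: False}


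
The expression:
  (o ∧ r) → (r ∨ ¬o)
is always true.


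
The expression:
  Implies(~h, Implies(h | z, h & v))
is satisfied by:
  {h: True, z: False}
  {z: False, h: False}
  {z: True, h: True}


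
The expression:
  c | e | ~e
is always true.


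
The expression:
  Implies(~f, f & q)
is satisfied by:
  {f: True}


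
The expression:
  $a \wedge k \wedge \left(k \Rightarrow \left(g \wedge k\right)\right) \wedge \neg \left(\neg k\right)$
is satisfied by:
  {a: True, g: True, k: True}


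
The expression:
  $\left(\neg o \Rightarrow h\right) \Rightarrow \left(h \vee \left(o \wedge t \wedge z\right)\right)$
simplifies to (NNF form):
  $h \vee \left(t \wedge z\right) \vee \neg o$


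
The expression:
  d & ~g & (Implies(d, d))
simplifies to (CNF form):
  d & ~g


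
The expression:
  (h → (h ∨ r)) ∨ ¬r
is always true.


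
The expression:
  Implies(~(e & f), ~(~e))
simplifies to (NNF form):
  e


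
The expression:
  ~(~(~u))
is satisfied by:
  {u: False}


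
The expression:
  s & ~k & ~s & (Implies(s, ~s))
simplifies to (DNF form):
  False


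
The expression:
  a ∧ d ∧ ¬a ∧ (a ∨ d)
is never true.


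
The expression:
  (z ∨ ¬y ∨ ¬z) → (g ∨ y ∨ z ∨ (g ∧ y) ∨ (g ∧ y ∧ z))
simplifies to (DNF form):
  g ∨ y ∨ z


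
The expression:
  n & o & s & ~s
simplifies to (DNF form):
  False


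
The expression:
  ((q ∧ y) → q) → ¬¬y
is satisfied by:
  {y: True}


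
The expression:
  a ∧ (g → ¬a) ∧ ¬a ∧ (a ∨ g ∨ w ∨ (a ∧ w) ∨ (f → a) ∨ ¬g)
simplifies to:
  False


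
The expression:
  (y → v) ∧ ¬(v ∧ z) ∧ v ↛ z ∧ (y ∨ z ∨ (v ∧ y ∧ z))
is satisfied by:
  {y: True, v: True, z: False}


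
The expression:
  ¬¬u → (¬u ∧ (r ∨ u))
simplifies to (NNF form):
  ¬u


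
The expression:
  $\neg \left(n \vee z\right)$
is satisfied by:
  {n: False, z: False}


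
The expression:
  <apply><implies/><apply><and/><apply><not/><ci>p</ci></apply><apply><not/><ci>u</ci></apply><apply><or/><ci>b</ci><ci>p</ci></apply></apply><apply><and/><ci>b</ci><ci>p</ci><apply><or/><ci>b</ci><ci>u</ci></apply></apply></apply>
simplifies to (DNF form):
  <apply><or/><ci>p</ci><ci>u</ci><apply><not/><ci>b</ci></apply></apply>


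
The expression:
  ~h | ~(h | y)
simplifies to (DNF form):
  ~h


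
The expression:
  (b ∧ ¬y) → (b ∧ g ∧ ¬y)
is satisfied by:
  {y: True, g: True, b: False}
  {y: True, g: False, b: False}
  {g: True, y: False, b: False}
  {y: False, g: False, b: False}
  {y: True, b: True, g: True}
  {y: True, b: True, g: False}
  {b: True, g: True, y: False}


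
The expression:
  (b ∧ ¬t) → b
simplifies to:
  True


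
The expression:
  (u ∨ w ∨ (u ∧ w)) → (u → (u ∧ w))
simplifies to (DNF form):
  w ∨ ¬u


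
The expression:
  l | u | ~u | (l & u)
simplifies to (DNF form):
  True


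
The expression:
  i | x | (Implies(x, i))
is always true.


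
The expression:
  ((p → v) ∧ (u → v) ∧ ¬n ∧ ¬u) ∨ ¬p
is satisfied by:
  {v: True, n: False, p: False, u: False}
  {v: False, n: False, p: False, u: False}
  {u: True, v: True, n: False, p: False}
  {u: True, v: False, n: False, p: False}
  {n: True, v: True, u: False, p: False}
  {n: True, u: False, v: False, p: False}
  {u: True, n: True, v: True, p: False}
  {u: True, n: True, v: False, p: False}
  {p: True, n: False, v: True, u: False}


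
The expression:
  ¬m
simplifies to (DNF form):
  ¬m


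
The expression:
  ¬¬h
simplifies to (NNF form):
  h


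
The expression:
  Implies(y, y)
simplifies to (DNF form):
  True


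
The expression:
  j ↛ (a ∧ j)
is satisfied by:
  {j: True, a: False}


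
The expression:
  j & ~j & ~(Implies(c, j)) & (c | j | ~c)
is never true.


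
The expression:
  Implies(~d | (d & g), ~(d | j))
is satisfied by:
  {g: False, d: False, j: False}
  {d: True, g: False, j: False}
  {j: True, d: True, g: False}
  {g: True, j: False, d: False}


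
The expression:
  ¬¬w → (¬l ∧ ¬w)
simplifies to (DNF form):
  ¬w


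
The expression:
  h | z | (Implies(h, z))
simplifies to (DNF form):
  True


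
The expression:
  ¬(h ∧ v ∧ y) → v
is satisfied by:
  {v: True}


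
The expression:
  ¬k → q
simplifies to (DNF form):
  k ∨ q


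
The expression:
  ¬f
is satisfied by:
  {f: False}


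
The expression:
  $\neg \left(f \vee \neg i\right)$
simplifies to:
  $i \wedge \neg f$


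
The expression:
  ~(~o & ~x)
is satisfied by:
  {x: True, o: True}
  {x: True, o: False}
  {o: True, x: False}


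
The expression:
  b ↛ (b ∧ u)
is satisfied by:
  {b: True, u: False}


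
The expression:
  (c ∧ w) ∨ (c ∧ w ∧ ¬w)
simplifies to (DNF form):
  c ∧ w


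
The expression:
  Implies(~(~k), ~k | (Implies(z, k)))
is always true.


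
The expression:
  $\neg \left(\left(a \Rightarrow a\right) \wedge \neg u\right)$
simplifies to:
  $u$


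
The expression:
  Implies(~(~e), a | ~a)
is always true.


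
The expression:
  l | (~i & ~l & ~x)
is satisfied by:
  {l: True, i: False, x: False}
  {x: True, l: True, i: False}
  {l: True, i: True, x: False}
  {x: True, l: True, i: True}
  {x: False, i: False, l: False}


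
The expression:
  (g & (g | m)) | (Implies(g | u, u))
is always true.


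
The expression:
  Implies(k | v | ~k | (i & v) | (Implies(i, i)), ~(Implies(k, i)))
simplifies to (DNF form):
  k & ~i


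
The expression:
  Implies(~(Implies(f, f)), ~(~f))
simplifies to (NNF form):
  True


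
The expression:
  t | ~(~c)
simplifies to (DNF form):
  c | t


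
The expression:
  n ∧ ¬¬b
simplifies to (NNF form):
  b ∧ n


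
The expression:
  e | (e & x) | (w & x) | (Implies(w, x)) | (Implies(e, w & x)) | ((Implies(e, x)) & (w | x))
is always true.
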